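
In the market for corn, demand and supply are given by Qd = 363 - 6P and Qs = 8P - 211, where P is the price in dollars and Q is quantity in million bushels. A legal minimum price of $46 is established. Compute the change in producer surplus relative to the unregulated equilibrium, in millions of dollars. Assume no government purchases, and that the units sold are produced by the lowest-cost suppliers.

378.75

In a free market, 363 - 6P = 8P - 211 gives the equilibrium P* = 41, Q* = 117.
Since 46 > 41, the floor is binding.
At P = 46: Qd = 363 - 6·46 = 87 and Qs = 8·46 - 211 = 157.
Producer surplus without the control is ½ · (41 - 26.375) · 117 = 855.5625.
With the floor, 87 units are sold at 46. The supply price at Q = 87 is 37.25, so PS = ½ · [(46 - 26.375) + (46 - 37.25)] · 87 = 1234.3125.
Change in producer surplus = 1234.3125 - 855.5625 = 378.75.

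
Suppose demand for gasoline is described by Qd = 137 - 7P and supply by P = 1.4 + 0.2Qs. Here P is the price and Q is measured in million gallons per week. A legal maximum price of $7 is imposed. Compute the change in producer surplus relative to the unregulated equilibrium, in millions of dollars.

Rearranging supply gives Qs = 5P - 7. Without the control the market clears where 137 - 7P = 5P - 7, i.e. P* = 12 and Q* = 53.
The ceiling of 7 is below the equilibrium price 12, so it binds.
At P = 7: Qd = 137 - 7·7 = 88 and Qs = 5·7 - 7 = 28.
Producer surplus without the control is ½ · (12 - 1.4) · 53 = 280.9.
With the ceiling, producers sell 28 units at 7, so PS = ½ · (7 - 1.4) · 28 = 78.4.
Change in producer surplus = 78.4 - 280.9 = -202.5.

-202.5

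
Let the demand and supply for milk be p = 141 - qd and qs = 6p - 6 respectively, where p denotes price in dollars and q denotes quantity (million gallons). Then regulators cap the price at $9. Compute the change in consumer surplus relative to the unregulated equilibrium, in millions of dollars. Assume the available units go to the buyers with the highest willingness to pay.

-2016

Rearranging demand gives qd = 141 - p. Setting quantity demanded equal to quantity supplied, 141 - p = 6p - 6, gives p* = 21 and q* = 120.
Since 9 < 21, the ceiling is binding.
At p = 9: qd = 141 - 9 = 132 and qs = 6·9 - 6 = 48.
Consumer surplus without the control is ½ · (141 - 21) · 120 = 7200.
With the ceiling, 48 units are sold at 9 (assume they go to the highest-value buyers). The demand price at q = 48 is 93, so CS = ½ · [(141 - 9) + (93 - 9)] · 48 = 5184.
Change in consumer surplus = 5184 - 7200 = -2016.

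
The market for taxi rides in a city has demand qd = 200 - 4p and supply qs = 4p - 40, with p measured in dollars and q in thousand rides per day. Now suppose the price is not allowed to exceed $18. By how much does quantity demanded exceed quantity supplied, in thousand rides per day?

96

In a free market, 200 - 4p = 4p - 40 gives the equilibrium p* = 30, q* = 80.
Since 18 < 30, the ceiling is binding.
At p = 18: qd = 200 - 4·18 = 128 and qs = 4·18 - 40 = 32.
Shortage = qd - qs = 128 - 32 = 96.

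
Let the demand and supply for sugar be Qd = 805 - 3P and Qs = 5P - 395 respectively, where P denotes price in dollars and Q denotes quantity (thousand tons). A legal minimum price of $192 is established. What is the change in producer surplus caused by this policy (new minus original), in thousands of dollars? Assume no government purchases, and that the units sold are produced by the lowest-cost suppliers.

8030.4

Equilibrium: 805 - 3P = 5P - 395, so 1200 = 8P and P* = 150, Q* = 355.
Since 192 > 150, the floor is binding.
At P = 192: Qd = 805 - 3·192 = 229 and Qs = 5·192 - 395 = 565.
Producer surplus without the control is ½ · (150 - 79) · 355 = 12602.5.
With the floor, 229 units are sold at 192. The supply price at Q = 229 is 124.8, so PS = ½ · [(192 - 79) + (192 - 124.8)] · 229 = 20632.9.
Change in producer surplus = 20632.9 - 12602.5 = 8030.4.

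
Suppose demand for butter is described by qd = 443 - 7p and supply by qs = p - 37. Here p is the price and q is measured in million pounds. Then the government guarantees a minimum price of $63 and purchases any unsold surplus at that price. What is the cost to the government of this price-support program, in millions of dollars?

1512

Setting quantity demanded equal to quantity supplied, 443 - 7p = p - 37, gives p* = 60 and q* = 23.
The floor of 63 is above the equilibrium price 60, so it binds.
At p = 63: qd = 443 - 7·63 = 2 and qs = 63 - 37 = 26.
Surplus = qs - qd = 24.
Government expenditure = surplus × support price = 24 × 63 = 1512.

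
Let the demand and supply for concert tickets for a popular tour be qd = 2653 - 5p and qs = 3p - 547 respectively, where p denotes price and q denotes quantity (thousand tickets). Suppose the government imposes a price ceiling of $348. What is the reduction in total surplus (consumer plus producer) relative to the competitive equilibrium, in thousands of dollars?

Equilibrium: 2653 - 5p = 3p - 547, so 3200 = 8p and p* = 400, q* = 653.
Because the ceiling (348) lies below the market-clearing price, it is binding.
At p = 348: qd = 2653 - 5·348 = 913 and qs = 3·348 - 547 = 497.
Quantity traded falls to 497. At q = 497 the demand price is (2653 - 497)/5 = 431.2 and the supply price is (547 + 497)/3 = 348.
Deadweight loss = ½ · (431.2 - 348) · (653 - 497) = ½ · 83.2 · 156 = 6489.6.

6489.6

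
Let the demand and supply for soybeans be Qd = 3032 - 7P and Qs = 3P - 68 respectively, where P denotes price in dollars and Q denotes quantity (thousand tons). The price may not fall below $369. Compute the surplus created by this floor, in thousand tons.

590

Without the control the market clears where 3032 - 7P = 3P - 68, i.e. P* = 310 and Q* = 862.
Since 369 > 310, the floor is binding.
At P = 369: Qd = 3032 - 7·369 = 449 and Qs = 3·369 - 68 = 1039.
Surplus = Qs - Qd = 1039 - 449 = 590.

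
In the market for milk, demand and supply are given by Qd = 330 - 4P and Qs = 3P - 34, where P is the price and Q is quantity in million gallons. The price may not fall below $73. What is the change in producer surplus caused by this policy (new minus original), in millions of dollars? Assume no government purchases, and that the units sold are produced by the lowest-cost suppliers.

-378

Without the control the market clears where 330 - 4P = 3P - 34, i.e. P* = 52 and Q* = 122.
The floor of 73 is above the equilibrium price 52, so it binds.
At P = 73: Qd = 330 - 4·73 = 38 and Qs = 3·73 - 34 = 185.
Producer surplus without the control is ½ · (52 - 34/3) · 122 = 7442/3.
With the floor, 38 units are sold at 73. The supply price at Q = 38 is 24, so PS = ½ · [(73 - 34/3) + (73 - 24)] · 38 = 6308/3.
Change in producer surplus = 6308/3 - 7442/3 = -378.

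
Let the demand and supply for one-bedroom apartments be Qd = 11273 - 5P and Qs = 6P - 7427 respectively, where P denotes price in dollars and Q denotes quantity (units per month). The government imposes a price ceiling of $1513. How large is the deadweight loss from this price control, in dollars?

230795.4

Without the control the market clears where 11273 - 5P = 6P - 7427, i.e. P* = 1700 and Q* = 2773.
Because the ceiling (1513) lies below the market-clearing price, it is binding.
At P = 1513: Qd = 11273 - 5·1513 = 3708 and Qs = 6·1513 - 7427 = 1651.
Quantity traded falls to 1651. At Q = 1651 the demand price is (11273 - 1651)/5 = 1924.4 and the supply price is (7427 + 1651)/6 = 1513.
Deadweight loss = ½ · (1924.4 - 1513) · (2773 - 1651) = ½ · 411.4 · 1122 = 230795.4.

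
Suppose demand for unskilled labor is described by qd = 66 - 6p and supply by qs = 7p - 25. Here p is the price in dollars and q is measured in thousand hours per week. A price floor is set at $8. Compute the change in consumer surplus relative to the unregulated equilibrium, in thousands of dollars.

-21

Without the control the market clears where 66 - 6p = 7p - 25, i.e. p* = 7 and q* = 24.
Because the floor (8) lies above the market-clearing price, it is binding.
At p = 8: qd = 66 - 6·8 = 18 and qs = 7·8 - 25 = 31.
Consumer surplus without the control is ½ · (11 - 7) · 24 = 48.
With the floor, consumers buy 18 units at 8, so CS = ½ · (11 - 8) · 18 = 27.
Change in consumer surplus = 27 - 48 = -21.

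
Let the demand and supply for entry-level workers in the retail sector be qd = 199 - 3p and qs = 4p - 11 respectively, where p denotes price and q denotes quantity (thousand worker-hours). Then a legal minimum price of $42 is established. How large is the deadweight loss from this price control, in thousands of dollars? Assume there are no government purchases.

378

Equilibrium: 199 - 3p = 4p - 11, so 210 = 7p and p* = 30, q* = 109.
Because the floor (42) lies above the market-clearing price, it is binding.
At p = 42: qd = 199 - 3·42 = 73 and qs = 4·42 - 11 = 157.
Quantity traded falls to 73. At q = 73 the demand price is (199 - 73)/3 = 42 and the supply price is (11 + 73)/4 = 21.
Deadweight loss = ½ · (42 - 21) · (109 - 73) = ½ · 21 · 36 = 378.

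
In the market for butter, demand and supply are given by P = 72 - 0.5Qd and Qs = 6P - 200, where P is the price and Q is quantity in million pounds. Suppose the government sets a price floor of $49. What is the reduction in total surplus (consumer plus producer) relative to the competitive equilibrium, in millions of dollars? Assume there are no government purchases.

Rearranging demand gives Qd = 144 - 2P. In a free market, 144 - 2P = 6P - 200 gives the equilibrium P* = 43, Q* = 58.
The floor of 49 is above the equilibrium price 43, so it binds.
At P = 49: Qd = 144 - 2·49 = 46 and Qs = 6·49 - 200 = 94.
Quantity traded falls to 46. At Q = 46 the demand price is (144 - 46)/2 = 49 and the supply price is (200 + 46)/6 = 41.
Deadweight loss = ½ · (49 - 41) · (58 - 46) = ½ · 8 · 12 = 48.

48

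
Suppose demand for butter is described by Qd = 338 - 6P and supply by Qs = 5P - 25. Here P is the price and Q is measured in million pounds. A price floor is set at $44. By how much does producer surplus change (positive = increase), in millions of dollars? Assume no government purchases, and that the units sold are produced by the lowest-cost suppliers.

Equilibrium: 338 - 6P = 5P - 25, so 363 = 11P and P* = 33, Q* = 140.
The floor of 44 is above the equilibrium price 33, so it binds.
At P = 44: Qd = 338 - 6·44 = 74 and Qs = 5·44 - 25 = 195.
Producer surplus without the control is ½ · (33 - 5) · 140 = 1960.
With the floor, 74 units are sold at 44. The supply price at Q = 74 is 19.8, so PS = ½ · [(44 - 5) + (44 - 19.8)] · 74 = 2338.4.
Change in producer surplus = 2338.4 - 1960 = 378.4.

378.4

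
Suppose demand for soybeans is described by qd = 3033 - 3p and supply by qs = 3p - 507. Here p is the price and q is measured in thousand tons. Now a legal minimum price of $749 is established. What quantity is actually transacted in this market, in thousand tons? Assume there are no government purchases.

786

In a free market, 3033 - 3p = 3p - 507 gives the equilibrium p* = 590, q* = 1263.
Because the floor (749) lies above the market-clearing price, it is binding.
At p = 749: qd = 3033 - 3·749 = 786 and qs = 3·749 - 507 = 1740.
The quantity actually transacted is the short side, demand: 786.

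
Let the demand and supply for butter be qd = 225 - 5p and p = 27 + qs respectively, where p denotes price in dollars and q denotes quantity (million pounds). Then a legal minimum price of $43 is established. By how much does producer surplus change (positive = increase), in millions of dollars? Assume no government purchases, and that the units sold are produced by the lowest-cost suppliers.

Rearranging supply gives qs = p - 27. In a free market, 225 - 5p = p - 27 gives the equilibrium p* = 42, q* = 15.
Because the floor (43) lies above the market-clearing price, it is binding.
At p = 43: qd = 225 - 5·43 = 10 and qs = 43 - 27 = 16.
Producer surplus without the control is ½ · (42 - 27) · 15 = 112.5.
With the floor, 10 units are sold at 43. The supply price at q = 10 is 37, so PS = ½ · [(43 - 27) + (43 - 37)] · 10 = 110.
Change in producer surplus = 110 - 112.5 = -2.5.

-2.5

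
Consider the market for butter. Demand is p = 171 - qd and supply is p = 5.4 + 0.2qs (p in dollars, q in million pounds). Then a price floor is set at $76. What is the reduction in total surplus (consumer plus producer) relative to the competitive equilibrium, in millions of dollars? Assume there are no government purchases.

Rearranging demand gives qd = 171 - p; rearranging supply gives qs = 5p - 27. Equilibrium: 171 - p = 5p - 27, so 198 = 6p and p* = 33, q* = 138.
Since 76 > 33, the floor is binding.
At p = 76: qd = 171 - 76 = 95 and qs = 5·76 - 27 = 353.
Quantity traded falls to 95. At q = 95 the demand price is 171 - 95 = 76 and the supply price is (27 + 95)/5 = 24.4.
Deadweight loss = ½ · (76 - 24.4) · (138 - 95) = ½ · 51.6 · 43 = 1109.4.

1109.4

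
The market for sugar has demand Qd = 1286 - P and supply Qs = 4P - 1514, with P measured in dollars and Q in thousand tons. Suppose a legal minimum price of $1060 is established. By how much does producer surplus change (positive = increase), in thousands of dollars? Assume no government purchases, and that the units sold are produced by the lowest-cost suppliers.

Equilibrium: 1286 - P = 4P - 1514, so 2800 = 5P and P* = 560, Q* = 726.
Since 1060 > 560, the floor is binding.
At P = 1060: Qd = 1286 - 1060 = 226 and Qs = 4·1060 - 1514 = 2726.
Producer surplus without the control is ½ · (560 - 378.5) · 726 = 65884.5.
With the floor, 226 units are sold at 1060. The supply price at Q = 226 is 435, so PS = ½ · [(1060 - 378.5) + (1060 - 435)] · 226 = 147634.5.
Change in producer surplus = 147634.5 - 65884.5 = 81750.

81750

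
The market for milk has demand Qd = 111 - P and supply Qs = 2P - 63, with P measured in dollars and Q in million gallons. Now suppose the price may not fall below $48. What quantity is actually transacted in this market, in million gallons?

Without the control the market clears where 111 - P = 2P - 63, i.e. P* = 58 and Q* = 53.
Since 48 is below P* = 58, the floor does not bind and the free-market outcome prevails.

53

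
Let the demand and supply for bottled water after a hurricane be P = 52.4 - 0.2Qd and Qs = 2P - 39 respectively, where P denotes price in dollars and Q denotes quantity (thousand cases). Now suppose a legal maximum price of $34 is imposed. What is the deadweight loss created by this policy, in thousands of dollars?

113.4

Rearranging demand gives Qd = 262 - 5P. Without the control the market clears where 262 - 5P = 2P - 39, i.e. P* = 43 and Q* = 47.
Since 34 < 43, the ceiling is binding.
At P = 34: Qd = 262 - 5·34 = 92 and Qs = 2·34 - 39 = 29.
Quantity traded falls to 29. At Q = 29 the demand price is (262 - 29)/5 = 46.6 and the supply price is (39 + 29)/2 = 34.
Deadweight loss = ½ · (46.6 - 34) · (47 - 29) = ½ · 12.6 · 18 = 113.4.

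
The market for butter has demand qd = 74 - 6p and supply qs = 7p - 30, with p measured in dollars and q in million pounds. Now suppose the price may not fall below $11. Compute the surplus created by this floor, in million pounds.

39

In a free market, 74 - 6p = 7p - 30 gives the equilibrium p* = 8, q* = 26.
Because the floor (11) lies above the market-clearing price, it is binding.
At p = 11: qd = 74 - 6·11 = 8 and qs = 7·11 - 30 = 47.
Surplus = qs - qd = 47 - 8 = 39.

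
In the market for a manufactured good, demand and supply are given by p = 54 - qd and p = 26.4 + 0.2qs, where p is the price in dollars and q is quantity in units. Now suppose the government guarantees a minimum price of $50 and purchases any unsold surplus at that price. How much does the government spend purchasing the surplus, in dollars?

5700

Rearranging demand gives qd = 54 - p; rearranging supply gives qs = 5p - 132. Setting quantity demanded equal to quantity supplied, 54 - p = 5p - 132, gives p* = 31 and q* = 23.
Since 50 > 31, the floor is binding.
At p = 50: qd = 54 - 50 = 4 and qs = 5·50 - 132 = 118.
Surplus = qs - qd = 114.
Government expenditure = surplus × support price = 114 × 50 = 5700.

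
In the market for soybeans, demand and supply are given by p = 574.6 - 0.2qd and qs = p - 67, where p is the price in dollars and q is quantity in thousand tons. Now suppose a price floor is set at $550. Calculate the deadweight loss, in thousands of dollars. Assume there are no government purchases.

Rearranging demand gives qd = 2873 - 5p. In a free market, 2873 - 5p = p - 67 gives the equilibrium p* = 490, q* = 423.
Since 550 > 490, the floor is binding.
At p = 550: qd = 2873 - 5·550 = 123 and qs = 550 - 67 = 483.
Quantity traded falls to 123. At q = 123 the demand price is (2873 - 123)/5 = 550 and the supply price is 67 + 123 = 190.
Deadweight loss = ½ · (550 - 190) · (423 - 123) = ½ · 360 · 300 = 54000.

54000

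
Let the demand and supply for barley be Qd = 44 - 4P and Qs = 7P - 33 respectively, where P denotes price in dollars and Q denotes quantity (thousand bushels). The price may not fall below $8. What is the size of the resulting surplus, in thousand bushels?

11

In a free market, 44 - 4P = 7P - 33 gives the equilibrium P* = 7, Q* = 16.
Because the floor (8) lies above the market-clearing price, it is binding.
At P = 8: Qd = 44 - 4·8 = 12 and Qs = 7·8 - 33 = 23.
Surplus = Qs - Qd = 23 - 12 = 11.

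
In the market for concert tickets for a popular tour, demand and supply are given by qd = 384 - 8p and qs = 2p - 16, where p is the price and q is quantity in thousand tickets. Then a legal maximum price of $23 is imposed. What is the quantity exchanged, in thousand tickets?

30

In a free market, 384 - 8p = 2p - 16 gives the equilibrium p* = 40, q* = 64.
Since 23 < 40, the ceiling is binding.
At p = 23: qd = 384 - 8·23 = 200 and qs = 2·23 - 16 = 30.
The quantity actually transacted is the short side, supply: 30.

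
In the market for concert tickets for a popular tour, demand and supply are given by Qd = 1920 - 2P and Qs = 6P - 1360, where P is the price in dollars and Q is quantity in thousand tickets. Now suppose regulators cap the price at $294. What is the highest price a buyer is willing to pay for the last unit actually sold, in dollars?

758

Equilibrium: 1920 - 2P = 6P - 1360, so 3280 = 8P and P* = 410, Q* = 1100.
Since 294 < 410, the ceiling is binding.
At P = 294: Qd = 1920 - 2·294 = 1332 and Qs = 6·294 - 1360 = 404.
Only 404 units reach the market. On the demand curve, the marginal buyer's willingness to pay at Q = 404 is (1920 - 404)/2 = 758.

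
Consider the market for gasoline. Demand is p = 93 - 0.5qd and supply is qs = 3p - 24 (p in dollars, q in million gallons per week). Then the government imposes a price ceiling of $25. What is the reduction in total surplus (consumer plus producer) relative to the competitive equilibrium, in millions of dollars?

1083.75

Rearranging demand gives qd = 186 - 2p. Setting quantity demanded equal to quantity supplied, 186 - 2p = 3p - 24, gives p* = 42 and q* = 102.
Because the ceiling (25) lies below the market-clearing price, it is binding.
At p = 25: qd = 186 - 2·25 = 136 and qs = 3·25 - 24 = 51.
Quantity traded falls to 51. At q = 51 the demand price is (186 - 51)/2 = 67.5 and the supply price is (24 + 51)/3 = 25.
Deadweight loss = ½ · (67.5 - 25) · (102 - 51) = ½ · 42.5 · 51 = 1083.75.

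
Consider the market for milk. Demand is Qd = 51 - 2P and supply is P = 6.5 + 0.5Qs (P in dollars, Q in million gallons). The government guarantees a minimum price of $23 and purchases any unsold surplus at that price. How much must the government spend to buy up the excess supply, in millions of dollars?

Rearranging supply gives Qs = 2P - 13. Setting quantity demanded equal to quantity supplied, 51 - 2P = 2P - 13, gives P* = 16 and Q* = 19.
The floor of 23 is above the equilibrium price 16, so it binds.
At P = 23: Qd = 51 - 2·23 = 5 and Qs = 2·23 - 13 = 33.
Surplus = Qs - Qd = 28.
Government expenditure = surplus × support price = 28 × 23 = 644.

644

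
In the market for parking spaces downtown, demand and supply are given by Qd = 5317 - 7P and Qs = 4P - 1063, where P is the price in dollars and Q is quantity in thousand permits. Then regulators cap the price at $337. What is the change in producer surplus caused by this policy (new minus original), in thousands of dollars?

In a free market, 5317 - 7P = 4P - 1063 gives the equilibrium P* = 580, Q* = 1257.
Since 337 < 580, the ceiling is binding.
At P = 337: Qd = 5317 - 7·337 = 2958 and Qs = 4·337 - 1063 = 285.
Producer surplus without the control is ½ · (580 - 265.75) · 1257 = 197506.125.
With the ceiling, producers sell 285 units at 337, so PS = ½ · (337 - 265.75) · 285 = 10153.125.
Change in producer surplus = 10153.125 - 197506.125 = -187353.

-187353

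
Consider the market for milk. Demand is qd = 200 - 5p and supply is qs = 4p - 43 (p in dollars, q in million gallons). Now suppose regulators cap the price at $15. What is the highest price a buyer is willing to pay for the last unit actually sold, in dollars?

36.6

Equilibrium: 200 - 5p = 4p - 43, so 243 = 9p and p* = 27, q* = 65.
The ceiling of 15 is below the equilibrium price 27, so it binds.
At p = 15: qd = 200 - 5·15 = 125 and qs = 4·15 - 43 = 17.
Only 17 units reach the market. On the demand curve, the marginal buyer's willingness to pay at q = 17 is (200 - 17)/5 = 36.6.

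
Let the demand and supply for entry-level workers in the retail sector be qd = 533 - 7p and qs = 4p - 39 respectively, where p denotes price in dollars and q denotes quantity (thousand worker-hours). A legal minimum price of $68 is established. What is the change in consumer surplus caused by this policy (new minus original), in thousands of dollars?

In a free market, 533 - 7p = 4p - 39 gives the equilibrium p* = 52, q* = 169.
Since 68 > 52, the floor is binding.
At p = 68: qd = 533 - 7·68 = 57 and qs = 4·68 - 39 = 233.
Consumer surplus without the control is ½ · (533/7 - 52) · 169 = 28561/14.
With the floor, consumers buy 57 units at 68, so CS = ½ · (533/7 - 68) · 57 = 3249/14.
Change in consumer surplus = 3249/14 - 28561/14 = -1808.

-1808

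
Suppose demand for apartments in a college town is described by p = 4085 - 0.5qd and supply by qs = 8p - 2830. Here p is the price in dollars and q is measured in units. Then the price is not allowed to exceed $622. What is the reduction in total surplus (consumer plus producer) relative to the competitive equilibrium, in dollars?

4569680

Rearranging demand gives qd = 8170 - 2p. Without the control the market clears where 8170 - 2p = 8p - 2830, i.e. p* = 1100 and q* = 5970.
The ceiling of 622 is below the equilibrium price 1100, so it binds.
At p = 622: qd = 8170 - 2·622 = 6926 and qs = 8·622 - 2830 = 2146.
Quantity traded falls to 2146. At q = 2146 the demand price is (8170 - 2146)/2 = 3012 and the supply price is (2830 + 2146)/8 = 622.
Deadweight loss = ½ · (3012 - 622) · (5970 - 2146) = ½ · 2390 · 3824 = 4569680.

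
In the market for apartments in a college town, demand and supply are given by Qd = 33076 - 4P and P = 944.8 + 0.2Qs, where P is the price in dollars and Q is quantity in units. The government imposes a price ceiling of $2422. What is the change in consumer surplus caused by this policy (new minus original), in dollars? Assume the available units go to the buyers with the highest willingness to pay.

Rearranging supply gives Qs = 5P - 4724. Setting quantity demanded equal to quantity supplied, 33076 - 4P = 5P - 4724, gives P* = 4200 and Q* = 16276.
Since 2422 < 4200, the ceiling is binding.
At P = 2422: Qd = 33076 - 4·2422 = 23388 and Qs = 5·2422 - 4724 = 7386.
Consumer surplus without the control is ½ · (8269 - 4200) · 16276 = 33113522.
With the ceiling, 7386 units are sold at 2422 (assume they go to the highest-value buyers). The demand price at Q = 7386 is 6422.5, so CS = ½ · [(8269 - 2422) + (6422.5 - 2422)] · 7386 = 36366817.5.
Change in consumer surplus = 36366817.5 - 33113522 = 3253295.5.

3253295.5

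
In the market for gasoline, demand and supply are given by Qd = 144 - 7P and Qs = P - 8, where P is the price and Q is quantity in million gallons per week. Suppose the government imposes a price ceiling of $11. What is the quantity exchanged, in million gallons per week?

3

Equilibrium: 144 - 7P = P - 8, so 152 = 8P and P* = 19, Q* = 11.
Because the ceiling (11) lies below the market-clearing price, it is binding.
At P = 11: Qd = 144 - 7·11 = 67 and Qs = 11 - 8 = 3.
The quantity actually transacted is the short side, supply: 3.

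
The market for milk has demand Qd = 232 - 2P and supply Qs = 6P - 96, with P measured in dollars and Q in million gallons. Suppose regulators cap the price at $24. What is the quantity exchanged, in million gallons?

In a free market, 232 - 2P = 6P - 96 gives the equilibrium P* = 41, Q* = 150.
Since 24 < 41, the ceiling is binding.
At P = 24: Qd = 232 - 2·24 = 184 and Qs = 6·24 - 96 = 48.
The quantity actually transacted is the short side, supply: 48.

48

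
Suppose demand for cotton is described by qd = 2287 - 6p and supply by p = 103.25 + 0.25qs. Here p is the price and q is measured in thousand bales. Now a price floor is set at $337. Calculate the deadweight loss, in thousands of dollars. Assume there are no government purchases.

Rearranging supply gives qs = 4p - 413. Equilibrium: 2287 - 6p = 4p - 413, so 2700 = 10p and p* = 270, q* = 667.
The floor of 337 is above the equilibrium price 270, so it binds.
At p = 337: qd = 2287 - 6·337 = 265 and qs = 4·337 - 413 = 935.
Quantity traded falls to 265. At q = 265 the demand price is (2287 - 265)/6 = 337 and the supply price is (413 + 265)/4 = 169.5.
Deadweight loss = ½ · (337 - 169.5) · (667 - 265) = ½ · 167.5 · 402 = 33667.5.

33667.5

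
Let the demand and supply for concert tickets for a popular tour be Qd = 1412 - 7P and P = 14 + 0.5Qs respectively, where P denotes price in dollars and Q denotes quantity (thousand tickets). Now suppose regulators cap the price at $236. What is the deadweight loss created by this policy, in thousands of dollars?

Rearranging supply gives Qs = 2P - 28. Setting quantity demanded equal to quantity supplied, 1412 - 7P = 2P - 28, gives P* = 160 and Q* = 292.
The ceiling of 236 is above the equilibrium price 160, so it is not binding; the market clears at P* = 160, Q* = 292.
Since the control does not bind, no trades are prevented and deadweight loss is zero.

0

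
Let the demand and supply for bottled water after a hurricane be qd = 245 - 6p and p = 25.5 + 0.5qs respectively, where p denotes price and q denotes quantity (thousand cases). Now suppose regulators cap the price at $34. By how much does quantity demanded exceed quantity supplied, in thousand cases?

Rearranging supply gives qs = 2p - 51. Equilibrium: 245 - 6p = 2p - 51, so 296 = 8p and p* = 37, q* = 23.
The ceiling of 34 is below the equilibrium price 37, so it binds.
At p = 34: qd = 245 - 6·34 = 41 and qs = 2·34 - 51 = 17.
Shortage = qd - qs = 41 - 17 = 24.

24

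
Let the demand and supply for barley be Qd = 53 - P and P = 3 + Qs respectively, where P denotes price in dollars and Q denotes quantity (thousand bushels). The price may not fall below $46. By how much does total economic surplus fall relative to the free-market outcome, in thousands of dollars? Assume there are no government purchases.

324

Rearranging supply gives Qs = P - 3. Setting quantity demanded equal to quantity supplied, 53 - P = P - 3, gives P* = 28 and Q* = 25.
Because the floor (46) lies above the market-clearing price, it is binding.
At P = 46: Qd = 53 - 46 = 7 and Qs = 46 - 3 = 43.
Quantity traded falls to 7. At Q = 7 the demand price is 53 - 7 = 46 and the supply price is 3 + 7 = 10.
Deadweight loss = ½ · (46 - 10) · (25 - 7) = ½ · 36 · 18 = 324.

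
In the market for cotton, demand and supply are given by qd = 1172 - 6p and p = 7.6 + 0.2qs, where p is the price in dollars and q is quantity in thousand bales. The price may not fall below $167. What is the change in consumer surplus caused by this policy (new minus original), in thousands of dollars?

Rearranging supply gives qs = 5p - 38. In a free market, 1172 - 6p = 5p - 38 gives the equilibrium p* = 110, q* = 512.
Since 167 > 110, the floor is binding.
At p = 167: qd = 1172 - 6·167 = 170 and qs = 5·167 - 38 = 797.
Consumer surplus without the control is ½ · (586/3 - 110) · 512 = 65536/3.
With the floor, consumers buy 170 units at 167, so CS = ½ · (586/3 - 167) · 170 = 7225/3.
Change in consumer surplus = 7225/3 - 65536/3 = -19437.

-19437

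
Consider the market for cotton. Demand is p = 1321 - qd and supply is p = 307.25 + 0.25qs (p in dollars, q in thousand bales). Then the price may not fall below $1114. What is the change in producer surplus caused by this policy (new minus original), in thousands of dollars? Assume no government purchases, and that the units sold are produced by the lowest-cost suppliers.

79426

Rearranging demand gives qd = 1321 - p; rearranging supply gives qs = 4p - 1229. Setting quantity demanded equal to quantity supplied, 1321 - p = 4p - 1229, gives p* = 510 and q* = 811.
Since 1114 > 510, the floor is binding.
At p = 1114: qd = 1321 - 1114 = 207 and qs = 4·1114 - 1229 = 3227.
Producer surplus without the control is ½ · (510 - 307.25) · 811 = 82215.125.
With the floor, 207 units are sold at 1114. The supply price at q = 207 is 359, so PS = ½ · [(1114 - 307.25) + (1114 - 359)] · 207 = 161641.125.
Change in producer surplus = 161641.125 - 82215.125 = 79426.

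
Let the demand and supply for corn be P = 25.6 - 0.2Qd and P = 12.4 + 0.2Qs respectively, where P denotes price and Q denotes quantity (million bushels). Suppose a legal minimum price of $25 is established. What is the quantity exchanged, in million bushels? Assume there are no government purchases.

Rearranging demand gives Qd = 128 - 5P; rearranging supply gives Qs = 5P - 62. In a free market, 128 - 5P = 5P - 62 gives the equilibrium P* = 19, Q* = 33.
The floor of 25 is above the equilibrium price 19, so it binds.
At P = 25: Qd = 128 - 5·25 = 3 and Qs = 5·25 - 62 = 63.
The quantity actually transacted is the short side, demand: 3.

3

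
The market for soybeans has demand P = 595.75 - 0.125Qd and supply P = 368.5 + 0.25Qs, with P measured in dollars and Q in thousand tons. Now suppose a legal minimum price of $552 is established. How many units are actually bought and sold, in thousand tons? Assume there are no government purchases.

Rearranging demand gives Qd = 4766 - 8P; rearranging supply gives Qs = 4P - 1474. Equilibrium: 4766 - 8P = 4P - 1474, so 6240 = 12P and P* = 520, Q* = 606.
Since 552 > 520, the floor is binding.
At P = 552: Qd = 4766 - 8·552 = 350 and Qs = 4·552 - 1474 = 734.
The quantity actually transacted is the short side, demand: 350.

350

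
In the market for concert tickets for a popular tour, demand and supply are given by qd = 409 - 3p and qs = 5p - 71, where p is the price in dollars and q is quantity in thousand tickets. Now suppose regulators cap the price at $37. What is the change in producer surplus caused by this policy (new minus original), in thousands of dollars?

-3944.5

Setting quantity demanded equal to quantity supplied, 409 - 3p = 5p - 71, gives p* = 60 and q* = 229.
The ceiling of 37 is below the equilibrium price 60, so it binds.
At p = 37: qd = 409 - 3·37 = 298 and qs = 5·37 - 71 = 114.
Producer surplus without the control is ½ · (60 - 14.2) · 229 = 5244.1.
With the ceiling, producers sell 114 units at 37, so PS = ½ · (37 - 14.2) · 114 = 1299.6.
Change in producer surplus = 1299.6 - 5244.1 = -3944.5.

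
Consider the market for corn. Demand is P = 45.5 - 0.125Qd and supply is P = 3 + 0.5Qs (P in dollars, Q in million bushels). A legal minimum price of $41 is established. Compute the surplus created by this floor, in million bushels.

Rearranging demand gives Qd = 364 - 8P; rearranging supply gives Qs = 2P - 6. Without the control the market clears where 364 - 8P = 2P - 6, i.e. P* = 37 and Q* = 68.
Since 41 > 37, the floor is binding.
At P = 41: Qd = 364 - 8·41 = 36 and Qs = 2·41 - 6 = 76.
Surplus = Qs - Qd = 76 - 36 = 40.

40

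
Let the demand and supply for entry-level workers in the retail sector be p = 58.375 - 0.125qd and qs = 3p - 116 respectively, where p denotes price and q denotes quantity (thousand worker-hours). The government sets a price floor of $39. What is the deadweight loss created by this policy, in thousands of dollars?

Rearranging demand gives qd = 467 - 8p. In a free market, 467 - 8p = 3p - 116 gives the equilibrium p* = 53, q* = 43.
The floor of 39 is below the equilibrium price 53, so it is not binding; the market clears at p* = 53, q* = 43.
Since the control does not bind, no trades are prevented and deadweight loss is zero.

0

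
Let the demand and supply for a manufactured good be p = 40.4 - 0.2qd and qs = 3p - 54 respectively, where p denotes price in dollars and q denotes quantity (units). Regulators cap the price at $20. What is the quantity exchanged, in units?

6

Rearranging demand gives qd = 202 - 5p. In a free market, 202 - 5p = 3p - 54 gives the equilibrium p* = 32, q* = 42.
The ceiling of 20 is below the equilibrium price 32, so it binds.
At p = 20: qd = 202 - 5·20 = 102 and qs = 3·20 - 54 = 6.
The quantity actually transacted is the short side, supply: 6.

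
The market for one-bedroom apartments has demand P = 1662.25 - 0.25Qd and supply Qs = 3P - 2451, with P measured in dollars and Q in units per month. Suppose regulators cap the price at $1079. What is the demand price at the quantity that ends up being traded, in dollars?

1465.75

Rearranging demand gives Qd = 6649 - 4P. In a free market, 6649 - 4P = 3P - 2451 gives the equilibrium P* = 1300, Q* = 1449.
Since 1079 < 1300, the ceiling is binding.
At P = 1079: Qd = 6649 - 4·1079 = 2333 and Qs = 3·1079 - 2451 = 786.
Only 786 units reach the market. On the demand curve, the marginal buyer's willingness to pay at Q = 786 is (6649 - 786)/4 = 1465.75.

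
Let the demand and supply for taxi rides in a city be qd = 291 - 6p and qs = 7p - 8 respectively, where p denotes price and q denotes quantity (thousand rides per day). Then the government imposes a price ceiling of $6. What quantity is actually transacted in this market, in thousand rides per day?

34

In a free market, 291 - 6p = 7p - 8 gives the equilibrium p* = 23, q* = 153.
The ceiling of 6 is below the equilibrium price 23, so it binds.
At p = 6: qd = 291 - 6·6 = 255 and qs = 7·6 - 8 = 34.
The quantity actually transacted is the short side, supply: 34.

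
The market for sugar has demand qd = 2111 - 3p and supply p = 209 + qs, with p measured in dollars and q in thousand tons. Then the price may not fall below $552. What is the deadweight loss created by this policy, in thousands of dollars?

Rearranging supply gives qs = p - 209. Equilibrium: 2111 - 3p = p - 209, so 2320 = 4p and p* = 580, q* = 371.
The floor of 552 is below the equilibrium price 580, so it is not binding; the market clears at p* = 580, q* = 371.
Since the control does not bind, no trades are prevented and deadweight loss is zero.

0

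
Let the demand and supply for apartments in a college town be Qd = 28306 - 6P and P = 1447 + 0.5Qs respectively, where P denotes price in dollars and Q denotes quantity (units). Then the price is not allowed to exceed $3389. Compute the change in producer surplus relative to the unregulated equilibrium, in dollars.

-2245845

Rearranging supply gives Qs = 2P - 2894. Equilibrium: 28306 - 6P = 2P - 2894, so 31200 = 8P and P* = 3900, Q* = 4906.
The ceiling of 3389 is below the equilibrium price 3900, so it binds.
At P = 3389: Qd = 28306 - 6·3389 = 7972 and Qs = 2·3389 - 2894 = 3884.
Producer surplus without the control is ½ · (3900 - 1447) · 4906 = 6017209.
With the ceiling, producers sell 3884 units at 3389, so PS = ½ · (3389 - 1447) · 3884 = 3771364.
Change in producer surplus = 3771364 - 6017209 = -2245845.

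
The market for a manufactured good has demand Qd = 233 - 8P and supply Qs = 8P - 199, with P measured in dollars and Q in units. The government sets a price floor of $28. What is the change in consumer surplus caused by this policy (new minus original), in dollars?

-13

In a free market, 233 - 8P = 8P - 199 gives the equilibrium P* = 27, Q* = 17.
Since 28 > 27, the floor is binding.
At P = 28: Qd = 233 - 8·28 = 9 and Qs = 8·28 - 199 = 25.
Consumer surplus without the control is ½ · (29.125 - 27) · 17 = 18.0625.
With the floor, consumers buy 9 units at 28, so CS = ½ · (29.125 - 28) · 9 = 5.0625.
Change in consumer surplus = 5.0625 - 18.0625 = -13.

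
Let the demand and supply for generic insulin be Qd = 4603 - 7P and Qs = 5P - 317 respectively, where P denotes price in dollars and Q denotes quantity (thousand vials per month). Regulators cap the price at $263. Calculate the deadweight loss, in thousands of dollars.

Setting quantity demanded equal to quantity supplied, 4603 - 7P = 5P - 317, gives P* = 410 and Q* = 1733.
The ceiling of 263 is below the equilibrium price 410, so it binds.
At P = 263: Qd = 4603 - 7·263 = 2762 and Qs = 5·263 - 317 = 998.
Quantity traded falls to 998. At Q = 998 the demand price is (4603 - 998)/7 = 515 and the supply price is (317 + 998)/5 = 263.
Deadweight loss = ½ · (515 - 263) · (1733 - 998) = ½ · 252 · 735 = 92610.

92610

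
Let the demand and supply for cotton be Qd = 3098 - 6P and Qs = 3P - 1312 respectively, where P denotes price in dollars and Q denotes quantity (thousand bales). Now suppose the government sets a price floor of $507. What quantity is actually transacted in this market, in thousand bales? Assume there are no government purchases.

56

Setting quantity demanded equal to quantity supplied, 3098 - 6P = 3P - 1312, gives P* = 490 and Q* = 158.
Since 507 > 490, the floor is binding.
At P = 507: Qd = 3098 - 6·507 = 56 and Qs = 3·507 - 1312 = 209.
The quantity actually transacted is the short side, demand: 56.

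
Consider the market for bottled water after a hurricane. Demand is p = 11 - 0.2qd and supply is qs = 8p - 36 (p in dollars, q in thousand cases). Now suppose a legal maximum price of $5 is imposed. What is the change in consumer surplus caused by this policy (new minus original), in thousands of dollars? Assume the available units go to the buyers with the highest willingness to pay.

-17.6

Rearranging demand gives qd = 55 - 5p. Equilibrium: 55 - 5p = 8p - 36, so 91 = 13p and p* = 7, q* = 20.
The ceiling of 5 is below the equilibrium price 7, so it binds.
At p = 5: qd = 55 - 5·5 = 30 and qs = 8·5 - 36 = 4.
Consumer surplus without the control is ½ · (11 - 7) · 20 = 40.
With the ceiling, 4 units are sold at 5 (assume they go to the highest-value buyers). The demand price at q = 4 is 10.2, so CS = ½ · [(11 - 5) + (10.2 - 5)] · 4 = 22.4.
Change in consumer surplus = 22.4 - 40 = -17.6.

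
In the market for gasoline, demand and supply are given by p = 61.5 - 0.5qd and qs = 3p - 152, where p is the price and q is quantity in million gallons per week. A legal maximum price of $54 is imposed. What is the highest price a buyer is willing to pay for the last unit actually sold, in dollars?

56.5

Rearranging demand gives qd = 123 - 2p. Equilibrium: 123 - 2p = 3p - 152, so 275 = 5p and p* = 55, q* = 13.
Because the ceiling (54) lies below the market-clearing price, it is binding.
At p = 54: qd = 123 - 2·54 = 15 and qs = 3·54 - 152 = 10.
Only 10 units reach the market. On the demand curve, the marginal buyer's willingness to pay at q = 10 is (123 - 10)/2 = 56.5.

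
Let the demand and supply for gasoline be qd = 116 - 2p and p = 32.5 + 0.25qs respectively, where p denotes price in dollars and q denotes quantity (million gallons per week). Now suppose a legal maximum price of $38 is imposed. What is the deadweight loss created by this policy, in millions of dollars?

Rearranging supply gives qs = 4p - 130. Equilibrium: 116 - 2p = 4p - 130, so 246 = 6p and p* = 41, q* = 34.
Since 38 < 41, the ceiling is binding.
At p = 38: qd = 116 - 2·38 = 40 and qs = 4·38 - 130 = 22.
Quantity traded falls to 22. At q = 22 the demand price is (116 - 22)/2 = 47 and the supply price is (130 + 22)/4 = 38.
Deadweight loss = ½ · (47 - 38) · (34 - 22) = ½ · 9 · 12 = 54.

54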